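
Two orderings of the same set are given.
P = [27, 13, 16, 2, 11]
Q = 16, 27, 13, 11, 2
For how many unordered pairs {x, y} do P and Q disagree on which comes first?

Assign each item its position (1..5) in the first ordering, then rewrite the second ordering as that position sequence:
positions: 27→1, 13→2, 16→3, 2→4, 11→5
second ordering as positions: [3, 1, 2, 5, 4]
Discordant pairs = inversions in this position sequence.
3: 1, 2 → 2
1: 0
2: 0
5: 4 → 1
4: 0
Total: 2 + 0 + 0 + 1 + 0 = 3

There are 3 disagreeing pairs.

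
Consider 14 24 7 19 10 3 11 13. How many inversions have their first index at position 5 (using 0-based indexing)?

0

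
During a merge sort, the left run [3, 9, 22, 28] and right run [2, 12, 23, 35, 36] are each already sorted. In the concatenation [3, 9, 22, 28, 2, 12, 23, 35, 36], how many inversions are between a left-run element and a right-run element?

There are 7 cross-inversions.

Take each right-half value and tally the left-half values above it:
r = 2: 3, 9, 22, 28 → 4
r = 12: 22, 28 → 2
r = 23: 28 → 1
r = 35: none → 0
r = 36: none → 0
Cross-inversions: 4 + 2 + 1 + 0 + 0 = 7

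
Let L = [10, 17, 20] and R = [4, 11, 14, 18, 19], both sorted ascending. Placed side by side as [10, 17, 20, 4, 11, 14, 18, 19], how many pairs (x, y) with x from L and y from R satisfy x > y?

Take each right-half value and tally the left-half values above it:
r = 4: 10, 17, 20 → 3
r = 11: 17, 20 → 2
r = 14: 17, 20 → 2
r = 18: 20 → 1
r = 19: 20 → 1
Cross-inversions: 3 + 2 + 2 + 1 + 1 = 9

9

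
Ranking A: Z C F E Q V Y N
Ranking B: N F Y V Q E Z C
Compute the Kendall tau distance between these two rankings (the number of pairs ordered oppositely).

There are 23 discordant pairs.

Assign each item its position (1..8) in the first ordering, then rewrite the second ordering as that position sequence:
positions: Z→1, C→2, F→3, E→4, Q→5, V→6, Y→7, N→8
second ordering as positions: [8, 3, 7, 6, 5, 4, 1, 2]
Discordant pairs = inversions in this position sequence.
8: 3, 7, 6, 5, 4, 1, 2 → 7
3: 1, 2 → 2
7: 6, 5, 4, 1, 2 → 5
6: 5, 4, 1, 2 → 4
5: 4, 1, 2 → 3
4: 1, 2 → 2
1: 0
2: 0
Total: 7 + 2 + 5 + 4 + 3 + 2 + 0 + 0 = 23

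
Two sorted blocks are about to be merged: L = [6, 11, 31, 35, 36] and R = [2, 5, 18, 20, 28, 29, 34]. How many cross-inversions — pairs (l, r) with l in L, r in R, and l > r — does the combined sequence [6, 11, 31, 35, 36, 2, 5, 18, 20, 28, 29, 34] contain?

24

For each element r of the right run, count left-run elements greater than r:
r = 2: 6, 11, 31, 35, 36 → 5
r = 5: 6, 11, 31, 35, 36 → 5
r = 18: 31, 35, 36 → 3
r = 20: 31, 35, 36 → 3
r = 28: 31, 35, 36 → 3
r = 29: 31, 35, 36 → 3
r = 34: 35, 36 → 2
Cross-inversions: 5 + 5 + 3 + 3 + 3 + 3 + 2 = 24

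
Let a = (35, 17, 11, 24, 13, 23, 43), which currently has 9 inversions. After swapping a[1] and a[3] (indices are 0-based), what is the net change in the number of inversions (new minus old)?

+1

Positions 1 and 3 hold 17 and 24; after swapping, the array is [35, 24, 11, 17, 13, 23, 43].
Sweep left to right; for each value list the smaller values that follow it:
35: 5
24: 4
11: 0
17: 1
13: 0
23: 0
43: 0
Sum: 5 + 4 + 0 + 1 + 0 + 0 + 0 = 10
Change: 10 − 9 = +1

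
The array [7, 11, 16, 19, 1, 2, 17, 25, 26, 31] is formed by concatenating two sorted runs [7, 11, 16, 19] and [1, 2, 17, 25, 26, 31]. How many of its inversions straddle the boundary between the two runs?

9 split inversions

For each element r of the right run, count left-run elements greater than r:
r = 1: 7, 11, 16, 19 → 4
r = 2: 7, 11, 16, 19 → 4
r = 17: 19 → 1
r = 25: none → 0
r = 26: none → 0
r = 31: none → 0
Cross-inversions: 4 + 4 + 1 + 0 + 0 + 0 = 9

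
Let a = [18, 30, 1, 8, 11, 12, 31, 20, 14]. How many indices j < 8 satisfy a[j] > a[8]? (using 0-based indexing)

The element at index 8 is 14.
Elements before it: 18, 30, 1, 8, 11, 12, 31, 20
Those larger than 14: 18, 30, 31, 20

4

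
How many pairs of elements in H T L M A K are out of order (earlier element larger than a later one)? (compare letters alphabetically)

9 inversions

Out-of-order index pairs (1-indexed):
(1,5): H > A
(2,3): T > L
(2,4): T > M
(2,5): T > A
(2,6): T > K
(3,5): L > A
(3,6): L > K
(4,5): M > A
(4,6): M > K
That's 9 pairs.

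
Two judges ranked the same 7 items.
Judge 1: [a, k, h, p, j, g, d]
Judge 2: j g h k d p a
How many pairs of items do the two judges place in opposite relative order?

Discordant pairs: 14

Assign each item its position (1..7) in the first ordering, then rewrite the second ordering as that position sequence:
positions: a→1, k→2, h→3, p→4, j→5, g→6, d→7
second ordering as positions: [5, 6, 3, 2, 7, 4, 1]
Discordant pairs = inversions in this position sequence.
5: 3, 2, 4, 1 → 4
6: 3, 2, 4, 1 → 4
3: 2, 1 → 2
2: 1 → 1
7: 4, 1 → 2
4: 1 → 1
1: 0
Total: 4 + 4 + 2 + 1 + 2 + 1 + 0 = 14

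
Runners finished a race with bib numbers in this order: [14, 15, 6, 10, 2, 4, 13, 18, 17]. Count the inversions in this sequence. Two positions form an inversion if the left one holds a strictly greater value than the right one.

15

Count, for each position, how many later elements it exceeds:
14: 5
15: 5
6: 2
10: 2
2: 0
4: 0
13: 0
18: 1
17: 0
Sum: 5 + 5 + 2 + 2 + 0 + 0 + 0 + 1 + 0 = 15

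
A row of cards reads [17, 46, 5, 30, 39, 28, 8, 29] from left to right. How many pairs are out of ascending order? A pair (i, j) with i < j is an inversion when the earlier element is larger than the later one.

15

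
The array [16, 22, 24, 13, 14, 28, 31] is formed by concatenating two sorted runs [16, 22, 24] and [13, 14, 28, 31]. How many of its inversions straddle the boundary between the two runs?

Count, for every r in R, how many entries of L exceed r:
r = 13: 16, 22, 24 → 3
r = 14: 16, 22, 24 → 3
r = 28: none → 0
r = 31: none → 0
Cross-inversions: 3 + 3 + 0 + 0 = 6

6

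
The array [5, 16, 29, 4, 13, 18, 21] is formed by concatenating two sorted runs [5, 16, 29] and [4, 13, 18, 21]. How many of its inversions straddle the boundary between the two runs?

There are 7 cross-inversions.

For each element r of the right run, count left-run elements greater than r:
r = 4: 5, 16, 29 → 3
r = 13: 16, 29 → 2
r = 18: 29 → 1
r = 21: 29 → 1
Cross-inversions: 3 + 2 + 1 + 1 = 7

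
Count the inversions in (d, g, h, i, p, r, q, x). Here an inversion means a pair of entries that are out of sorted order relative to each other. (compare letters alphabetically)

Count, for each position, how many later elements it exceeds:
d → none → 0
g → none → 0
h → none → 0
i → none → 0
p → none → 0
r → q → 1
q → none → 0
x → none → 0
Sum: 0 + 0 + 0 + 0 + 0 + 1 + 0 + 0 = 1

1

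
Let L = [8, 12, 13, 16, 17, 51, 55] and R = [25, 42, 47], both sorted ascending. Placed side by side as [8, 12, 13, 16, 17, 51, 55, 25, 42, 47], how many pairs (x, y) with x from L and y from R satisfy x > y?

Count, for every r in R, how many entries of L exceed r:
r = 25: 51, 55 → 2
r = 42: 51, 55 → 2
r = 47: 51, 55 → 2
Cross-inversions: 2 + 2 + 2 = 6

6 split inversions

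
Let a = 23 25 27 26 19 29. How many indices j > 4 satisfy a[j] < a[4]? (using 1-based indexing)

The element at index 4 is 26.
Elements after it: 19, 29
Those smaller than 26: 19

1 such element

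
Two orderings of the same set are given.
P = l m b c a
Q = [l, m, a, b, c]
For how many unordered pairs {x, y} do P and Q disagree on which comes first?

Assign each item its position (1..5) in the first ordering, then rewrite the second ordering as that position sequence:
positions: l→1, m→2, b→3, c→4, a→5
second ordering as positions: [1, 2, 5, 3, 4]
Discordant pairs = inversions in this position sequence.
1: 0
2: 0
5: 3, 4 → 2
3: 0
4: 0
Total: 0 + 0 + 2 + 0 + 0 = 2

2 disagreeing pairs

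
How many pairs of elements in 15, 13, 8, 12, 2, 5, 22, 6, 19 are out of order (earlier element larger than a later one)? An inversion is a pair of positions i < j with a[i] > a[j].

For each element, count later entries that are smaller:
15 → 13, 8, 12, 2, 5, 6 → 6
13 → 8, 12, 2, 5, 6 → 5
8 → 2, 5, 6 → 3
12 → 2, 5, 6 → 3
2 → none → 0
5 → none → 0
22 → 6, 19 → 2
6 → none → 0
19 → none → 0
Sum: 6 + 5 + 3 + 3 + 0 + 0 + 2 + 0 + 0 = 19

There are 19 inversions.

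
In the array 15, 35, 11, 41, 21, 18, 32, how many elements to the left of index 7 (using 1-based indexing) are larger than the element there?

2

The element at index 7 is 32.
Elements before it: 15, 35, 11, 41, 21, 18
Those larger than 32: 35, 41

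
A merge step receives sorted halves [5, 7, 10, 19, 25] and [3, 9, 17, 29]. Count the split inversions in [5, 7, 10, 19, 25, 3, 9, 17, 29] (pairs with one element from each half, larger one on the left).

Count, for every r in R, how many entries of L exceed r:
r = 3: 5, 7, 10, 19, 25 → 5
r = 9: 10, 19, 25 → 3
r = 17: 19, 25 → 2
r = 29: none → 0
Cross-inversions: 5 + 3 + 2 + 0 = 10

There are 10 cross-inversions.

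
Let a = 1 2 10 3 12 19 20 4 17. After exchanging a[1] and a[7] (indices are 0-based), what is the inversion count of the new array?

Positions 1 and 7 hold 2 and 4; after swapping, the array is [1, 4, 10, 3, 12, 19, 20, 2, 17].
For each element, count later entries that are smaller:
1 → none → 0
4 → 3, 2 → 2
10 → 3, 2 → 2
3 → 2 → 1
12 → 2 → 1
19 → 2, 17 → 2
20 → 2, 17 → 2
2 → none → 0
17 → none → 0
Sum: 0 + 2 + 2 + 1 + 1 + 2 + 2 + 0 + 0 = 10

10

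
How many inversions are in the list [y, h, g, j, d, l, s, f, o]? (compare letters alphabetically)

18 inversions

Count, for each position, how many later elements it exceeds:
y → h, g, j, d, l, s, f, o → 8
h → g, d, f → 3
g → d, f → 2
j → d, f → 2
d → none → 0
l → f → 1
s → f, o → 2
f → none → 0
o → none → 0
Sum: 8 + 3 + 2 + 2 + 0 + 1 + 2 + 0 + 0 = 18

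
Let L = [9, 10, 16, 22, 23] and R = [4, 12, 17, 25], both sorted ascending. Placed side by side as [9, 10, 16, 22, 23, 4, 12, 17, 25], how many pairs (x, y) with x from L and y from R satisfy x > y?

Take each right-half value and tally the left-half values above it:
r = 4: 9, 10, 16, 22, 23 → 5
r = 12: 16, 22, 23 → 3
r = 17: 22, 23 → 2
r = 25: none → 0
Cross-inversions: 5 + 3 + 2 + 0 = 10

10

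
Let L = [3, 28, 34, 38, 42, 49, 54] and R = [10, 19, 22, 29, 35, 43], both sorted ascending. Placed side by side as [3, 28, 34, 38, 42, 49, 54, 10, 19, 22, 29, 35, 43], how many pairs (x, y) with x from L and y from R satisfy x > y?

There are 29 cross-inversions.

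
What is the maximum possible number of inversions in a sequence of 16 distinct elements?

The maximum occurs when the array is in strictly decreasing order: every one of the C(16, 2) pairs is inverted.
C(16, 2) = 16·15/2 = 120

120 inversions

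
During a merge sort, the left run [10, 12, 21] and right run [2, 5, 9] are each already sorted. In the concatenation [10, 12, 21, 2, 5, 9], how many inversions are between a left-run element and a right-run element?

9

For each element r of the right run, count left-run elements greater than r:
r = 2: 10, 12, 21 → 3
r = 5: 10, 12, 21 → 3
r = 9: 10, 12, 21 → 3
Cross-inversions: 3 + 3 + 3 = 9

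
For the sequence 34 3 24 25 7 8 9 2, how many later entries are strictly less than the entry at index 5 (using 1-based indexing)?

The element at index 5 is 7.
Elements after it: 8, 9, 2
Those smaller than 7: 2

1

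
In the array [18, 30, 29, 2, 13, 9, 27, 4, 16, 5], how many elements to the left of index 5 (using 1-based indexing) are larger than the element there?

3 such elements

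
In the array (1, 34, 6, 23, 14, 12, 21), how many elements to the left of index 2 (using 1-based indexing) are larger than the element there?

0 such elements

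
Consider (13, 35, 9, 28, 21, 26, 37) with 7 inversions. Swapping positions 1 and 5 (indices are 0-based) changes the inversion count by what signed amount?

-3

Positions 1 and 5 hold 35 and 26; after swapping, the array is [13, 26, 9, 28, 21, 35, 37].
For each element, count later entries that are smaller:
13: 1
26: 2
9: 0
28: 1
21: 0
35: 0
37: 0
Sum: 1 + 2 + 0 + 1 + 0 + 0 + 0 = 4
Change: 4 − 7 = -3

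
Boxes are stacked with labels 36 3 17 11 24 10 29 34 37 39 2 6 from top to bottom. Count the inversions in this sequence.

Count, for each position, how many later elements it exceeds:
36 → 3, 17, 11, 24, 10, 29, 34, 2, 6 → 9
3 → 2 → 1
17 → 11, 10, 2, 6 → 4
11 → 10, 2, 6 → 3
24 → 10, 2, 6 → 3
10 → 2, 6 → 2
29 → 2, 6 → 2
34 → 2, 6 → 2
37 → 2, 6 → 2
39 → 2, 6 → 2
2 → none → 0
6 → none → 0
Sum: 9 + 1 + 4 + 3 + 3 + 2 + 2 + 2 + 2 + 2 + 0 + 0 = 30

30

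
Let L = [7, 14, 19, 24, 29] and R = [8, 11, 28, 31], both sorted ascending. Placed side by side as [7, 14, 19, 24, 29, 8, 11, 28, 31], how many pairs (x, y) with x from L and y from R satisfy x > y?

9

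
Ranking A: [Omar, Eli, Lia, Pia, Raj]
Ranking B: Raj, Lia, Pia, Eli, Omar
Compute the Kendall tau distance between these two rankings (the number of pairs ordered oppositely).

Assign each item its position (1..5) in the first ordering, then rewrite the second ordering as that position sequence:
positions: Omar→1, Eli→2, Lia→3, Pia→4, Raj→5
second ordering as positions: [5, 3, 4, 2, 1]
Discordant pairs = inversions in this position sequence.
5: 3, 4, 2, 1 → 4
3: 2, 1 → 2
4: 2, 1 → 2
2: 1 → 1
1: 0
Total: 4 + 2 + 2 + 1 + 0 = 9

9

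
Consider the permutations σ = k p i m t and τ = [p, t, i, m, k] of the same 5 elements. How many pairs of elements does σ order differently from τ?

6 discordant pairs

Assign each item its position (1..5) in the first ordering, then rewrite the second ordering as that position sequence:
positions: k→1, p→2, i→3, m→4, t→5
second ordering as positions: [2, 5, 3, 4, 1]
Discordant pairs = inversions in this position sequence.
2: 1 → 1
5: 3, 4, 1 → 3
3: 1 → 1
4: 1 → 1
1: 0
Total: 1 + 3 + 1 + 1 + 0 = 6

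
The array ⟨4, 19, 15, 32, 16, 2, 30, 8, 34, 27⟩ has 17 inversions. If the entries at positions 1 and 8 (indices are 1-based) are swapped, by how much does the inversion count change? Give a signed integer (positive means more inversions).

+1

Positions 1 and 8 hold 4 and 8; after swapping, the array is [8, 19, 15, 32, 16, 2, 30, 4, 34, 27].
Element-by-element contributions:
8 → 2, 4 → 2
19 → 15, 16, 2, 4 → 4
15 → 2, 4 → 2
32 → 16, 2, 30, 4, 27 → 5
16 → 2, 4 → 2
2 → none → 0
30 → 4, 27 → 2
4 → none → 0
34 → 27 → 1
27 → none → 0
Sum: 2 + 4 + 2 + 5 + 2 + 0 + 2 + 0 + 1 + 0 = 18
Change: 18 − 17 = +1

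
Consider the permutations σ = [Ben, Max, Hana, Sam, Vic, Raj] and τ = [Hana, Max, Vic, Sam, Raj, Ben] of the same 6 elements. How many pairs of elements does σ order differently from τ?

7

Assign each item its position (1..6) in the first ordering, then rewrite the second ordering as that position sequence:
positions: Ben→1, Max→2, Hana→3, Sam→4, Vic→5, Raj→6
second ordering as positions: [3, 2, 5, 4, 6, 1]
Discordant pairs = inversions in this position sequence.
3: 2, 1 → 2
2: 1 → 1
5: 4, 1 → 2
4: 1 → 1
6: 1 → 1
1: 0
Total: 2 + 1 + 2 + 1 + 1 + 0 = 7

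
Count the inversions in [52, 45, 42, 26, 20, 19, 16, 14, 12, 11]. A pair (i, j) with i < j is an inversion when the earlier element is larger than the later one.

45

For each element, count later entries that are smaller:
52: 9
45: 8
42: 7
26: 6
20: 5
19: 4
16: 3
14: 2
12: 1
11: 0
Sum: 9 + 8 + 7 + 6 + 5 + 4 + 3 + 2 + 1 + 0 = 45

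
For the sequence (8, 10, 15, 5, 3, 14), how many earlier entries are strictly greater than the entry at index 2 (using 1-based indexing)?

The element at index 2 is 10.
Elements before it: 8
None of them are larger than 10.

0 such elements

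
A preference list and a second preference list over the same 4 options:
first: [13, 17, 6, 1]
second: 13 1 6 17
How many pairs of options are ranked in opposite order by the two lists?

Assign each item its position (1..4) in the first ordering, then rewrite the second ordering as that position sequence:
positions: 13→1, 17→2, 6→3, 1→4
second ordering as positions: [1, 4, 3, 2]
Discordant pairs = inversions in this position sequence.
1: 0
4: 3, 2 → 2
3: 2 → 1
2: 0
Total: 0 + 2 + 1 + 0 = 3

3 pairs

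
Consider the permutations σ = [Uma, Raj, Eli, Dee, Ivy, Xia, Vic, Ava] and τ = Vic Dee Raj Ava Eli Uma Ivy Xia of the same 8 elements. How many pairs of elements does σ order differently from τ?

Assign each item its position (1..8) in the first ordering, then rewrite the second ordering as that position sequence:
positions: Uma→1, Raj→2, Eli→3, Dee→4, Ivy→5, Xia→6, Vic→7, Ava→8
second ordering as positions: [7, 4, 2, 8, 3, 1, 5, 6]
Discordant pairs = inversions in this position sequence.
7: 4, 2, 3, 1, 5, 6 → 6
4: 2, 3, 1 → 3
2: 1 → 1
8: 3, 1, 5, 6 → 4
3: 1 → 1
1: 0
5: 0
6: 0
Total: 6 + 3 + 1 + 4 + 1 + 0 + 0 + 0 = 15

Discordant pairs: 15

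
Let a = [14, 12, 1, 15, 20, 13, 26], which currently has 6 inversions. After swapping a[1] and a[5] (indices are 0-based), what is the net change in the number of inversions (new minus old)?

+1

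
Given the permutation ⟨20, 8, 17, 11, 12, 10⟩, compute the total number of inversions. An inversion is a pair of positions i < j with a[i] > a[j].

Inversions: 10

Sweep left to right; for each value list the smaller values that follow it:
20: 5
8: 0
17: 3
11: 1
12: 1
10: 0
Sum: 5 + 0 + 3 + 1 + 1 + 0 = 10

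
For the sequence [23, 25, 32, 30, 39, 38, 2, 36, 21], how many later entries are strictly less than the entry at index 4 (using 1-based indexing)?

2 such elements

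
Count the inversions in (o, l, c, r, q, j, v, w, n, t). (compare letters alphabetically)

15 out-of-order pairs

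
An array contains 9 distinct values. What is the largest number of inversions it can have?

36 inversions

The maximum occurs when the array is in strictly decreasing order: every one of the C(9, 2) pairs is inverted.
C(9, 2) = 9·8/2 = 36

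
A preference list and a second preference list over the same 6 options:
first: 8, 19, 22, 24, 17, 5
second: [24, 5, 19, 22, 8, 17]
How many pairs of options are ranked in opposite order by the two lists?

9 pairs

Assign each item its position (1..6) in the first ordering, then rewrite the second ordering as that position sequence:
positions: 8→1, 19→2, 22→3, 24→4, 17→5, 5→6
second ordering as positions: [4, 6, 2, 3, 1, 5]
Discordant pairs = inversions in this position sequence.
4: 2, 3, 1 → 3
6: 2, 3, 1, 5 → 4
2: 1 → 1
3: 1 → 1
1: 0
5: 0
Total: 3 + 4 + 1 + 1 + 0 + 0 = 9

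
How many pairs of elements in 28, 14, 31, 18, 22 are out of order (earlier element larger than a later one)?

Inversion pairs (indices are 0-based):
(0,1): 28 > 14
(0,3): 28 > 18
(0,4): 28 > 22
(2,3): 31 > 18
(2,4): 31 > 22
That's 5 pairs.

5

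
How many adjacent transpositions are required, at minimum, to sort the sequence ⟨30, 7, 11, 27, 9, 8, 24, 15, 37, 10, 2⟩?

31 adjacent swaps

Each adjacent swap fixes exactly one inversion, so the minimum swap count equals the number of inversions.
Count inversions — for each element, later elements that are smaller:
30: 7, 11, 27, 9, 8, 24, 15, 10, 2 → 9
7: 2 → 1
11: 9, 8, 10, 2 → 4
27: 9, 8, 24, 15, 10, 2 → 6
9: 8, 2 → 2
8: 2 → 1
24: 15, 10, 2 → 3
15: 10, 2 → 2
37: 10, 2 → 2
10: 2 → 1
2: none → 0
Total inversions: 9 + 1 + 4 + 6 + 2 + 1 + 3 + 2 + 2 + 1 + 0 = 31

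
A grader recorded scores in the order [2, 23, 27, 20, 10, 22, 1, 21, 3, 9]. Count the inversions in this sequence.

Count, for each position, how many later elements it exceeds:
2: 1
23: 7
27: 7
20: 4
10: 3
22: 4
1: 0
21: 2
3: 0
9: 0
Sum: 1 + 7 + 7 + 4 + 3 + 4 + 0 + 2 + 0 + 0 = 28

28 out-of-order pairs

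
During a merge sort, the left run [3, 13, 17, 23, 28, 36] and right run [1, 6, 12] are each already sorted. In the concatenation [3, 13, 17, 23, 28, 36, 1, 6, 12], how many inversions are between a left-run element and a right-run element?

16

Take each right-half value and tally the left-half values above it:
r = 1: 3, 13, 17, 23, 28, 36 → 6
r = 6: 13, 17, 23, 28, 36 → 5
r = 12: 13, 17, 23, 28, 36 → 5
Cross-inversions: 6 + 5 + 5 = 16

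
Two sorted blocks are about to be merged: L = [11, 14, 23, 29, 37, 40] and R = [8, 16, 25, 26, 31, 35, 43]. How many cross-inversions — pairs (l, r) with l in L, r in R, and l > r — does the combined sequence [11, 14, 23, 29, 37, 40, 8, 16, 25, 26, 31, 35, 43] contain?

There are 20 split inversions.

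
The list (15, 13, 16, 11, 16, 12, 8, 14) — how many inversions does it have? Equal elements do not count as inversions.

Element-by-element contributions:
15 → 13, 11, 12, 8, 14 → 5
13 → 11, 12, 8 → 3
16 → 11, 12, 8, 14 → 4
11 → 8 → 1
16 → 12, 8, 14 → 3
12 → 8 → 1
8 → none → 0
14 → none → 0
Sum: 5 + 3 + 4 + 1 + 3 + 1 + 0 + 0 = 17

There are 17 out-of-order pairs.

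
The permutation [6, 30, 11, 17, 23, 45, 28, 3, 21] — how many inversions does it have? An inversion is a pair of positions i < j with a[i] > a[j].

16

Count, for each position, how many later elements it exceeds:
6 → 3 → 1
30 → 11, 17, 23, 28, 3, 21 → 6
11 → 3 → 1
17 → 3 → 1
23 → 3, 21 → 2
45 → 28, 3, 21 → 3
28 → 3, 21 → 2
3 → none → 0
21 → none → 0
Sum: 1 + 6 + 1 + 1 + 2 + 3 + 2 + 0 + 0 = 16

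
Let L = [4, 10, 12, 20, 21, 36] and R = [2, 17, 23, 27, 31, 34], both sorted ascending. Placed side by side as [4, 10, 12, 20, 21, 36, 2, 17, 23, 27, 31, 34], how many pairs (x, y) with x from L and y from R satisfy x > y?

Count, for every r in R, how many entries of L exceed r:
r = 2: 4, 10, 12, 20, 21, 36 → 6
r = 17: 20, 21, 36 → 3
r = 23: 36 → 1
r = 27: 36 → 1
r = 31: 36 → 1
r = 34: 36 → 1
Cross-inversions: 6 + 3 + 1 + 1 + 1 + 1 = 13

There are 13 cross-inversions.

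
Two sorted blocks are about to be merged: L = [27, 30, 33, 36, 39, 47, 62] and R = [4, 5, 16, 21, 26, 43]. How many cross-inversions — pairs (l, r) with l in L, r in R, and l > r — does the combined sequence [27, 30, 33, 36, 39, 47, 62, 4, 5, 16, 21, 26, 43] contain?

37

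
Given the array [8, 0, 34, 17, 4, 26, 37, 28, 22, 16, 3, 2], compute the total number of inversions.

Inversions: 37

For each element, count later entries that are smaller:
8 → 0, 4, 3, 2 → 4
0 → none → 0
34 → 17, 4, 26, 28, 22, 16, 3, 2 → 8
17 → 4, 16, 3, 2 → 4
4 → 3, 2 → 2
26 → 22, 16, 3, 2 → 4
37 → 28, 22, 16, 3, 2 → 5
28 → 22, 16, 3, 2 → 4
22 → 16, 3, 2 → 3
16 → 3, 2 → 2
3 → 2 → 1
2 → none → 0
Sum: 4 + 0 + 8 + 4 + 2 + 4 + 5 + 4 + 3 + 2 + 1 + 0 = 37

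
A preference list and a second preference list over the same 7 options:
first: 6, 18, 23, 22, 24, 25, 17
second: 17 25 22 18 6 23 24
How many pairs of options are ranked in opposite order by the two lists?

15

Assign each item its position (1..7) in the first ordering, then rewrite the second ordering as that position sequence:
positions: 6→1, 18→2, 23→3, 22→4, 24→5, 25→6, 17→7
second ordering as positions: [7, 6, 4, 2, 1, 3, 5]
Discordant pairs = inversions in this position sequence.
7: 6, 4, 2, 1, 3, 5 → 6
6: 4, 2, 1, 3, 5 → 5
4: 2, 1, 3 → 3
2: 1 → 1
1: 0
3: 0
5: 0
Total: 6 + 5 + 3 + 1 + 0 + 0 + 0 = 15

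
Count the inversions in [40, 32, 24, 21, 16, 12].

15 out-of-order pairs

Count, for each position, how many later elements it exceeds:
40 → 32, 24, 21, 16, 12 → 5
32 → 24, 21, 16, 12 → 4
24 → 21, 16, 12 → 3
21 → 16, 12 → 2
16 → 12 → 1
12 → none → 0
Sum: 5 + 4 + 3 + 2 + 1 + 0 = 15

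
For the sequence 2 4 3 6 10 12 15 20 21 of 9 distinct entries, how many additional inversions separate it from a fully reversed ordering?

35

Maximum inversions for 9 distinct elements is C(9, 2) = 9·8/2 = 36.
Current inversions — for each element, count later smaller elements:
2: 0
4: 1
3: 0
6: 0
10: 0
12: 0
15: 0
20: 0
21: 0
Current total: 0 + 1 + 0 + 0 + 0 + 0 + 0 + 0 + 0 = 1
Shortfall: 36 − 1 = 35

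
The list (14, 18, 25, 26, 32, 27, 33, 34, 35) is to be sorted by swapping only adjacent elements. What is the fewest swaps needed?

There is 1 swap.

Each adjacent swap fixes exactly one inversion, so the minimum swap count equals the number of inversions.
Count inversions — for each element, later elements that are smaller:
14: none → 0
18: none → 0
25: none → 0
26: none → 0
32: 27 → 1
27: none → 0
33: none → 0
34: none → 0
35: none → 0
Total inversions: 0 + 0 + 0 + 0 + 1 + 0 + 0 + 0 + 0 = 1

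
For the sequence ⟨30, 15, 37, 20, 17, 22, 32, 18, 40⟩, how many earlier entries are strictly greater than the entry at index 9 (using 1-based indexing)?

The element at index 9 is 40.
Elements before it: 30, 15, 37, 20, 17, 22, 32, 18
None of them are larger than 40.

0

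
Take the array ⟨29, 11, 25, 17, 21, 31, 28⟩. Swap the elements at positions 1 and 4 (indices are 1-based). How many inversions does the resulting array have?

Positions 1 and 4 hold 29 and 17; after swapping, the array is [17, 11, 25, 29, 21, 31, 28].
Element-by-element contributions:
17: 1
11: 0
25: 1
29: 2
21: 0
31: 1
28: 0
Sum: 1 + 0 + 1 + 2 + 0 + 1 + 0 = 5

Inversions: 5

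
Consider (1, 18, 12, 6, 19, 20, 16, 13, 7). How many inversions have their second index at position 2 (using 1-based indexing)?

The element at index 2 is 18.
Elements before it: 1
None of them are larger than 18.

0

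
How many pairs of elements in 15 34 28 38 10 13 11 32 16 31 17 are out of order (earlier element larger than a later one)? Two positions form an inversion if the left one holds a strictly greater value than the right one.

For each element, count later entries that are smaller:
15: 3
34: 8
28: 5
38: 7
10: 0
13: 1
11: 0
32: 3
16: 0
31: 1
17: 0
Sum: 3 + 8 + 5 + 7 + 0 + 1 + 0 + 3 + 0 + 1 + 0 = 28

28 inversions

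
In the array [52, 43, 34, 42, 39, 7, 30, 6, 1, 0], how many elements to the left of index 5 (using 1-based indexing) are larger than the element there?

3 such elements

The element at index 5 is 39.
Elements before it: 52, 43, 34, 42
Those larger than 39: 52, 43, 42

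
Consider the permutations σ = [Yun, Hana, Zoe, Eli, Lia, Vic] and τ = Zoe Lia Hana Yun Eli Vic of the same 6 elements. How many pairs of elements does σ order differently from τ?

Assign each item its position (1..6) in the first ordering, then rewrite the second ordering as that position sequence:
positions: Yun→1, Hana→2, Zoe→3, Eli→4, Lia→5, Vic→6
second ordering as positions: [3, 5, 2, 1, 4, 6]
Discordant pairs = inversions in this position sequence.
3: 2, 1 → 2
5: 2, 1, 4 → 3
2: 1 → 1
1: 0
4: 0
6: 0
Total: 2 + 3 + 1 + 0 + 0 + 0 = 6

6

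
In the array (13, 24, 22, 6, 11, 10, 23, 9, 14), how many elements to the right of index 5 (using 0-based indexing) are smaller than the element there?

1 such element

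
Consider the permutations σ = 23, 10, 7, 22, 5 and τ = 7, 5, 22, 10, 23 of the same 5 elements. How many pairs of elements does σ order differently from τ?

There are 8 discordant pairs.

Assign each item its position (1..5) in the first ordering, then rewrite the second ordering as that position sequence:
positions: 23→1, 10→2, 7→3, 22→4, 5→5
second ordering as positions: [3, 5, 4, 2, 1]
Discordant pairs = inversions in this position sequence.
3: 2, 1 → 2
5: 4, 2, 1 → 3
4: 2, 1 → 2
2: 1 → 1
1: 0
Total: 2 + 3 + 2 + 1 + 0 = 8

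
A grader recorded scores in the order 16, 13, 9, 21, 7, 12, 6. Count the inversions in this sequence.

16

Count, for each position, how many later elements it exceeds:
16: 5
13: 4
9: 2
21: 3
7: 1
12: 1
6: 0
Sum: 5 + 4 + 2 + 3 + 1 + 1 + 0 = 16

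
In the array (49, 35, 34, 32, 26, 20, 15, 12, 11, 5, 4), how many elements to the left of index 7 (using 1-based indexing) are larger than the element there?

6

The element at index 7 is 15.
Elements before it: 49, 35, 34, 32, 26, 20
Those larger than 15: 49, 35, 34, 32, 26, 20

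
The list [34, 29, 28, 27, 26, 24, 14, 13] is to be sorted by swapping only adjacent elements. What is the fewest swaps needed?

Each adjacent swap fixes exactly one inversion, so the minimum swap count equals the number of inversions.
Count inversions — for each element, later elements that are smaller:
34: 29, 28, 27, 26, 24, 14, 13 → 7
29: 28, 27, 26, 24, 14, 13 → 6
28: 27, 26, 24, 14, 13 → 5
27: 26, 24, 14, 13 → 4
26: 24, 14, 13 → 3
24: 14, 13 → 2
14: 13 → 1
13: none → 0
Total inversions: 7 + 6 + 5 + 4 + 3 + 2 + 1 + 0 = 28

28 swaps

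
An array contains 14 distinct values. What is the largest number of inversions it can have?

91

A reversed (strictly descending) arrangement makes every pair an inversion, giving C(14, 2) inversions.
C(14, 2) = 14·13/2 = 91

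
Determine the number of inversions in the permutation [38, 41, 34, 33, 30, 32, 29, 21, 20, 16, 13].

53

Element-by-element contributions:
38 → 34, 33, 30, 32, 29, 21, 20, 16, 13 → 9
41 → 34, 33, 30, 32, 29, 21, 20, 16, 13 → 9
34 → 33, 30, 32, 29, 21, 20, 16, 13 → 8
33 → 30, 32, 29, 21, 20, 16, 13 → 7
30 → 29, 21, 20, 16, 13 → 5
32 → 29, 21, 20, 16, 13 → 5
29 → 21, 20, 16, 13 → 4
21 → 20, 16, 13 → 3
20 → 16, 13 → 2
16 → 13 → 1
13 → none → 0
Sum: 9 + 9 + 8 + 7 + 5 + 5 + 4 + 3 + 2 + 1 + 0 = 53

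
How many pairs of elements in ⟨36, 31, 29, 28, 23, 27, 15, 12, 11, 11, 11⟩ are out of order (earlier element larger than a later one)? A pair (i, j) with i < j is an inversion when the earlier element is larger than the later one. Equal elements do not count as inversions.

Sweep left to right; for each value list the smaller values that follow it:
36 → 31, 29, 28, 23, 27, 15, 12, 11, 11, 11 → 10
31 → 29, 28, 23, 27, 15, 12, 11, 11, 11 → 9
29 → 28, 23, 27, 15, 12, 11, 11, 11 → 8
28 → 23, 27, 15, 12, 11, 11, 11 → 7
23 → 15, 12, 11, 11, 11 → 5
27 → 15, 12, 11, 11, 11 → 5
15 → 12, 11, 11, 11 → 4
12 → 11, 11, 11 → 3
11 → none → 0
11 → none → 0
11 → none → 0
Sum: 10 + 9 + 8 + 7 + 5 + 5 + 4 + 3 + 0 + 0 + 0 = 51

51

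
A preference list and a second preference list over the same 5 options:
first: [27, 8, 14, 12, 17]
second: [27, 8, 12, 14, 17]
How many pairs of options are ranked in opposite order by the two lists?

1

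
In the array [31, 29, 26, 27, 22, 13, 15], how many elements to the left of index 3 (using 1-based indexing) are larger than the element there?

2 such elements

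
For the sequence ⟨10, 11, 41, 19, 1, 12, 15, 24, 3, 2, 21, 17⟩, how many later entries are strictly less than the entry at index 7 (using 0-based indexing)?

The element at index 7 is 24.
Elements after it: 3, 2, 21, 17
Those smaller than 24: 3, 2, 21, 17

4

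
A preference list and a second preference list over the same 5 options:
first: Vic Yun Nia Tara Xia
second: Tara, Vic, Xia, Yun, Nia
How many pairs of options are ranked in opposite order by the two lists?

5

Assign each item its position (1..5) in the first ordering, then rewrite the second ordering as that position sequence:
positions: Vic→1, Yun→2, Nia→3, Tara→4, Xia→5
second ordering as positions: [4, 1, 5, 2, 3]
Discordant pairs = inversions in this position sequence.
4: 1, 2, 3 → 3
1: 0
5: 2, 3 → 2
2: 0
3: 0
Total: 3 + 0 + 2 + 0 + 0 = 5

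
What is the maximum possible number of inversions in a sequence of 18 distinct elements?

Inversions: 153

A reversed (strictly descending) arrangement makes every pair an inversion, giving C(18, 2) inversions.
C(18, 2) = 18·17/2 = 153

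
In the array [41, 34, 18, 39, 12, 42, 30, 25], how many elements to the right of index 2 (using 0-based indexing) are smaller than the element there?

The element at index 2 is 18.
Elements after it: 39, 12, 42, 30, 25
Those smaller than 18: 12

1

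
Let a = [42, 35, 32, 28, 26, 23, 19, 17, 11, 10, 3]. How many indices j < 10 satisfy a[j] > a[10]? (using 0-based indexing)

10

The element at index 10 is 3.
Elements before it: 42, 35, 32, 28, 26, 23, 19, 17, 11, 10
Those larger than 3: 42, 35, 32, 28, 26, 23, 19, 17, 11, 10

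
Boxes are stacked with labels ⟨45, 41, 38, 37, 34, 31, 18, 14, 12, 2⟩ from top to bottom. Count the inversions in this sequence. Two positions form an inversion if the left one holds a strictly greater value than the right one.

Sweep left to right; for each value list the smaller values that follow it:
45: 9
41: 8
38: 7
37: 6
34: 5
31: 4
18: 3
14: 2
12: 1
2: 0
Sum: 9 + 8 + 7 + 6 + 5 + 4 + 3 + 2 + 1 + 0 = 45

Inversions: 45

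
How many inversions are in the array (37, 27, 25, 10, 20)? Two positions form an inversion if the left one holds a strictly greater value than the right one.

Inversion pairs (indices are 1-based):
(1,2): 37 > 27
(1,3): 37 > 25
(1,4): 37 > 10
(1,5): 37 > 20
(2,3): 27 > 25
(2,4): 27 > 10
(2,5): 27 > 20
(3,4): 25 > 10
(3,5): 25 > 20
That's 9 pairs.

9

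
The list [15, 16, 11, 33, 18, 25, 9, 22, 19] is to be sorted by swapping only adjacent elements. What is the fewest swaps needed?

Minimum adjacent swaps = number of inversions (each swap of adjacent out-of-order elements removes one inversion and no swap can remove more).
Count inversions — for each element, later elements that are smaller:
15: 11, 9 → 2
16: 11, 9 → 2
11: 9 → 1
33: 18, 25, 9, 22, 19 → 5
18: 9 → 1
25: 9, 22, 19 → 3
9: none → 0
22: 19 → 1
19: none → 0
Total inversions: 2 + 2 + 1 + 5 + 1 + 3 + 0 + 1 + 0 = 15

15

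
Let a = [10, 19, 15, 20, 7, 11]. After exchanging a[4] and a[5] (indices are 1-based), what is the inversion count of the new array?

7 inversions

Positions 4 and 5 hold 20 and 7; after swapping, the array is [10, 19, 15, 7, 20, 11].
Sweep left to right; for each value list the smaller values that follow it:
10: 1
19: 3
15: 2
7: 0
20: 1
11: 0
Sum: 1 + 3 + 2 + 0 + 1 + 0 = 7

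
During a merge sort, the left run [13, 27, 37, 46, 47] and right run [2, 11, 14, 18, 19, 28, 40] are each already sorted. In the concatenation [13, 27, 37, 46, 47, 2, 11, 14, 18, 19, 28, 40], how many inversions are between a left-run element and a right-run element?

Take each right-half value and tally the left-half values above it:
r = 2: 13, 27, 37, 46, 47 → 5
r = 11: 13, 27, 37, 46, 47 → 5
r = 14: 27, 37, 46, 47 → 4
r = 18: 27, 37, 46, 47 → 4
r = 19: 27, 37, 46, 47 → 4
r = 28: 37, 46, 47 → 3
r = 40: 46, 47 → 2
Cross-inversions: 5 + 5 + 4 + 4 + 4 + 3 + 2 = 27

27 cross-inversions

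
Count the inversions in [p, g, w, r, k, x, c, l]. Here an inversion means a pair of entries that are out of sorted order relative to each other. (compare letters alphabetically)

Count, for each position, how many later elements it exceeds:
p → g, k, c, l → 4
g → c → 1
w → r, k, c, l → 4
r → k, c, l → 3
k → c → 1
x → c, l → 2
c → none → 0
l → none → 0
Sum: 4 + 1 + 4 + 3 + 1 + 2 + 0 + 0 = 15

15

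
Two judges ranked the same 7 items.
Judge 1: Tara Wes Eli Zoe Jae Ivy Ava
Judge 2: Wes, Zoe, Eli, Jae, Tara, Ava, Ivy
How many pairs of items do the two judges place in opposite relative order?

6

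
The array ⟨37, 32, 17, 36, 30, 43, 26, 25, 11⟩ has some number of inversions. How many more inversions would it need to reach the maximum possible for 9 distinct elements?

Maximum inversions for 9 distinct elements is C(9, 2) = 9·8/2 = 36.
Current inversions — for each element, count later smaller elements:
37: 7
32: 5
17: 1
36: 4
30: 3
43: 3
26: 2
25: 1
11: 0
Current total: 7 + 5 + 1 + 4 + 3 + 3 + 2 + 1 + 0 = 26
Shortfall: 36 − 26 = 10

10 inversions short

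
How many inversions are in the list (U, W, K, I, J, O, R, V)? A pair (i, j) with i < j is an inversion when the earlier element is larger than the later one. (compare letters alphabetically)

13

Sweep left to right; for each value list the smaller values that follow it:
U → K, I, J, O, R → 5
W → K, I, J, O, R, V → 6
K → I, J → 2
I → none → 0
J → none → 0
O → none → 0
R → none → 0
V → none → 0
Sum: 5 + 6 + 2 + 0 + 0 + 0 + 0 + 0 = 13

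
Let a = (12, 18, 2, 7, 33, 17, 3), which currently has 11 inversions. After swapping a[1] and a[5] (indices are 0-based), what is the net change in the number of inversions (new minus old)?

-1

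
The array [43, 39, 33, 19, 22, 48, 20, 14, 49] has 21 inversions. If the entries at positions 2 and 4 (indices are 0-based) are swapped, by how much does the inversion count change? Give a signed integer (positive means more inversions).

Positions 2 and 4 hold 33 and 22; after swapping, the array is [43, 39, 22, 19, 33, 48, 20, 14, 49].
Sweep left to right; for each value list the smaller values that follow it:
43 → 39, 22, 19, 33, 20, 14 → 6
39 → 22, 19, 33, 20, 14 → 5
22 → 19, 20, 14 → 3
19 → 14 → 1
33 → 20, 14 → 2
48 → 20, 14 → 2
20 → 14 → 1
14 → none → 0
49 → none → 0
Sum: 6 + 5 + 3 + 1 + 2 + 2 + 1 + 0 + 0 = 20
Change: 20 − 21 = -1

-1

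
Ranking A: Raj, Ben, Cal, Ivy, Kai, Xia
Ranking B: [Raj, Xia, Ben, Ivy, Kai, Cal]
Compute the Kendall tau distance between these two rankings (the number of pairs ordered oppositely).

Discordant pairs: 6

Assign each item its position (1..6) in the first ordering, then rewrite the second ordering as that position sequence:
positions: Raj→1, Ben→2, Cal→3, Ivy→4, Kai→5, Xia→6
second ordering as positions: [1, 6, 2, 4, 5, 3]
Discordant pairs = inversions in this position sequence.
1: 0
6: 2, 4, 5, 3 → 4
2: 0
4: 3 → 1
5: 3 → 1
3: 0
Total: 0 + 4 + 0 + 1 + 1 + 0 = 6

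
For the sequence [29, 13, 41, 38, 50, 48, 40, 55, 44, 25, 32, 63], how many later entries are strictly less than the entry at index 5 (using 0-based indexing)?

The element at index 5 is 48.
Elements after it: 40, 55, 44, 25, 32, 63
Those smaller than 48: 40, 44, 25, 32

4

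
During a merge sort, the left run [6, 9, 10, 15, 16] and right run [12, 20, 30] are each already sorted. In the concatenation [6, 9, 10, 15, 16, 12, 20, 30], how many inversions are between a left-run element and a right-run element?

2 split inversions

Count, for every r in R, how many entries of L exceed r:
r = 12: 15, 16 → 2
r = 20: none → 0
r = 30: none → 0
Cross-inversions: 2 + 0 + 0 = 2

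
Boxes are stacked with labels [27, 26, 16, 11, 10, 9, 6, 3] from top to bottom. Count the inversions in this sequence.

Sweep left to right; for each value list the smaller values that follow it:
27: 7
26: 6
16: 5
11: 4
10: 3
9: 2
6: 1
3: 0
Sum: 7 + 6 + 5 + 4 + 3 + 2 + 1 + 0 = 28

28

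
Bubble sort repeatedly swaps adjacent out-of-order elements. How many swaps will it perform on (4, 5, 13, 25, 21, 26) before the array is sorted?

Minimum adjacent swaps = number of inversions (each swap of adjacent out-of-order elements removes one inversion and no swap can remove more).
Count inversions — for each element, later elements that are smaller:
4: none → 0
5: none → 0
13: none → 0
25: 21 → 1
21: none → 0
26: none → 0
Total inversions: 0 + 0 + 0 + 1 + 0 + 0 = 1

There is 1 adjacent swap.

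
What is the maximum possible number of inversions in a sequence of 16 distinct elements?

120 inversions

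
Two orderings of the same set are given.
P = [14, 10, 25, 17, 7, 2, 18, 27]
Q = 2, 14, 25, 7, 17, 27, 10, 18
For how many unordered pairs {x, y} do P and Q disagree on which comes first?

Assign each item its position (1..8) in the first ordering, then rewrite the second ordering as that position sequence:
positions: 14→1, 10→2, 25→3, 17→4, 7→5, 2→6, 18→7, 27→8
second ordering as positions: [6, 1, 3, 5, 4, 8, 2, 7]
Discordant pairs = inversions in this position sequence.
6: 1, 3, 5, 4, 2 → 5
1: 0
3: 2 → 1
5: 4, 2 → 2
4: 2 → 1
8: 2, 7 → 2
2: 0
7: 0
Total: 5 + 0 + 1 + 2 + 1 + 2 + 0 + 0 = 11

Disagreeing pairs: 11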